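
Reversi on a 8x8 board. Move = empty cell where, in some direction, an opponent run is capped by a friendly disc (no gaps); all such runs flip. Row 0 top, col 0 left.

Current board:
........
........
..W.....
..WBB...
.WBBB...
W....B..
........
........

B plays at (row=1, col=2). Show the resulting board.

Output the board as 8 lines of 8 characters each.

Answer: ........
..B.....
..B.....
..BBB...
.WBBB...
W....B..
........
........

Derivation:
Place B at (1,2); scan 8 dirs for brackets.
Dir NW: first cell '.' (not opp) -> no flip
Dir N: first cell '.' (not opp) -> no flip
Dir NE: first cell '.' (not opp) -> no flip
Dir W: first cell '.' (not opp) -> no flip
Dir E: first cell '.' (not opp) -> no flip
Dir SW: first cell '.' (not opp) -> no flip
Dir S: opp run (2,2) (3,2) capped by B -> flip
Dir SE: first cell '.' (not opp) -> no flip
All flips: (2,2) (3,2)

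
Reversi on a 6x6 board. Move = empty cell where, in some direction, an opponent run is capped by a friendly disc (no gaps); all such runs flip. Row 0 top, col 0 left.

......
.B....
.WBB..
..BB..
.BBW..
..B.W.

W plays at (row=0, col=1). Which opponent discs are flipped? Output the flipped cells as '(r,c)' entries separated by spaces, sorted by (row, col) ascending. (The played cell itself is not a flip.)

Dir NW: edge -> no flip
Dir N: edge -> no flip
Dir NE: edge -> no flip
Dir W: first cell '.' (not opp) -> no flip
Dir E: first cell '.' (not opp) -> no flip
Dir SW: first cell '.' (not opp) -> no flip
Dir S: opp run (1,1) capped by W -> flip
Dir SE: first cell '.' (not opp) -> no flip

Answer: (1,1)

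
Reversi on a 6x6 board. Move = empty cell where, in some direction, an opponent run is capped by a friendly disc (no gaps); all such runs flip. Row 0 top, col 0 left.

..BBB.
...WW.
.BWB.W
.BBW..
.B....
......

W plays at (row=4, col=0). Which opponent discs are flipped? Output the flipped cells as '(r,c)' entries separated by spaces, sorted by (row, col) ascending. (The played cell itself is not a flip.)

Answer: (3,1)

Derivation:
Dir NW: edge -> no flip
Dir N: first cell '.' (not opp) -> no flip
Dir NE: opp run (3,1) capped by W -> flip
Dir W: edge -> no flip
Dir E: opp run (4,1), next='.' -> no flip
Dir SW: edge -> no flip
Dir S: first cell '.' (not opp) -> no flip
Dir SE: first cell '.' (not opp) -> no flip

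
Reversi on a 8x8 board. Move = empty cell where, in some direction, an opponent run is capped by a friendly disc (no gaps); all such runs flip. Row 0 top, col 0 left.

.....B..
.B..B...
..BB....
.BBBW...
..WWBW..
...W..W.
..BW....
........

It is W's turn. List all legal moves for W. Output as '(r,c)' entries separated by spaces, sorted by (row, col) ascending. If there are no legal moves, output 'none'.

Answer: (1,2) (1,3) (2,0) (2,1) (2,4) (3,0) (3,5) (5,4) (6,1) (7,1)

Derivation:
(0,0): no bracket -> illegal
(0,1): no bracket -> illegal
(0,2): no bracket -> illegal
(0,3): no bracket -> illegal
(0,4): no bracket -> illegal
(0,6): no bracket -> illegal
(1,0): no bracket -> illegal
(1,2): flips 3 -> legal
(1,3): flips 2 -> legal
(1,5): no bracket -> illegal
(1,6): no bracket -> illegal
(2,0): flips 1 -> legal
(2,1): flips 1 -> legal
(2,4): flips 1 -> legal
(2,5): no bracket -> illegal
(3,0): flips 3 -> legal
(3,5): flips 1 -> legal
(4,0): no bracket -> illegal
(4,1): no bracket -> illegal
(5,1): no bracket -> illegal
(5,2): no bracket -> illegal
(5,4): flips 1 -> legal
(5,5): no bracket -> illegal
(6,1): flips 1 -> legal
(7,1): flips 1 -> legal
(7,2): no bracket -> illegal
(7,3): no bracket -> illegal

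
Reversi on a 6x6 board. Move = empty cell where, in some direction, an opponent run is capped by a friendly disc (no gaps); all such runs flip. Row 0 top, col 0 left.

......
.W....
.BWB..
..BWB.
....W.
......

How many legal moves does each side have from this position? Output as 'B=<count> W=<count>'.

Answer: B=4 W=6

Derivation:
-- B to move --
(0,0): no bracket -> illegal
(0,1): flips 1 -> legal
(0,2): no bracket -> illegal
(1,0): no bracket -> illegal
(1,2): flips 1 -> legal
(1,3): no bracket -> illegal
(2,0): no bracket -> illegal
(2,4): no bracket -> illegal
(3,1): no bracket -> illegal
(3,5): no bracket -> illegal
(4,2): no bracket -> illegal
(4,3): flips 1 -> legal
(4,5): no bracket -> illegal
(5,3): no bracket -> illegal
(5,4): flips 1 -> legal
(5,5): no bracket -> illegal
B mobility = 4
-- W to move --
(1,0): no bracket -> illegal
(1,2): no bracket -> illegal
(1,3): flips 1 -> legal
(1,4): no bracket -> illegal
(2,0): flips 1 -> legal
(2,4): flips 2 -> legal
(2,5): no bracket -> illegal
(3,0): no bracket -> illegal
(3,1): flips 2 -> legal
(3,5): flips 1 -> legal
(4,1): no bracket -> illegal
(4,2): flips 1 -> legal
(4,3): no bracket -> illegal
(4,5): no bracket -> illegal
W mobility = 6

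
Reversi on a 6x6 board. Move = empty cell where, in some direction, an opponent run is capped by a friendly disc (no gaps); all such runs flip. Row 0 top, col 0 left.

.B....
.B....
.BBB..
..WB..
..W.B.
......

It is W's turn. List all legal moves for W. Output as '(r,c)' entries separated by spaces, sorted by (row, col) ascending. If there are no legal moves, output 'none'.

Answer: (1,0) (1,2) (1,4) (2,4) (3,4)

Derivation:
(0,0): no bracket -> illegal
(0,2): no bracket -> illegal
(1,0): flips 1 -> legal
(1,2): flips 1 -> legal
(1,3): no bracket -> illegal
(1,4): flips 1 -> legal
(2,0): no bracket -> illegal
(2,4): flips 1 -> legal
(3,0): no bracket -> illegal
(3,1): no bracket -> illegal
(3,4): flips 1 -> legal
(3,5): no bracket -> illegal
(4,3): no bracket -> illegal
(4,5): no bracket -> illegal
(5,3): no bracket -> illegal
(5,4): no bracket -> illegal
(5,5): no bracket -> illegal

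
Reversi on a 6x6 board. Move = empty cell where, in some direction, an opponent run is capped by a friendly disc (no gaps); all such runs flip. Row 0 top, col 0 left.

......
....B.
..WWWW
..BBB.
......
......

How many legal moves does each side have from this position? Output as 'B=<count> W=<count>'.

Answer: B=4 W=8

Derivation:
-- B to move --
(1,1): flips 1 -> legal
(1,2): flips 2 -> legal
(1,3): flips 1 -> legal
(1,5): flips 1 -> legal
(2,1): no bracket -> illegal
(3,1): no bracket -> illegal
(3,5): no bracket -> illegal
B mobility = 4
-- W to move --
(0,3): flips 1 -> legal
(0,4): flips 1 -> legal
(0,5): flips 1 -> legal
(1,3): no bracket -> illegal
(1,5): no bracket -> illegal
(2,1): no bracket -> illegal
(3,1): no bracket -> illegal
(3,5): no bracket -> illegal
(4,1): flips 1 -> legal
(4,2): flips 2 -> legal
(4,3): flips 2 -> legal
(4,4): flips 2 -> legal
(4,5): flips 1 -> legal
W mobility = 8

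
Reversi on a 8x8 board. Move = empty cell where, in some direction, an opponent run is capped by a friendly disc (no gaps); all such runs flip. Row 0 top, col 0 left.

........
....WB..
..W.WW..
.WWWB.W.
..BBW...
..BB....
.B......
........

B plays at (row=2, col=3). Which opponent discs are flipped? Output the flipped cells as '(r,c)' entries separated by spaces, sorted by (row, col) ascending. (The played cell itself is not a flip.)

Answer: (3,3)

Derivation:
Dir NW: first cell '.' (not opp) -> no flip
Dir N: first cell '.' (not opp) -> no flip
Dir NE: opp run (1,4), next='.' -> no flip
Dir W: opp run (2,2), next='.' -> no flip
Dir E: opp run (2,4) (2,5), next='.' -> no flip
Dir SW: opp run (3,2), next='.' -> no flip
Dir S: opp run (3,3) capped by B -> flip
Dir SE: first cell 'B' (not opp) -> no flip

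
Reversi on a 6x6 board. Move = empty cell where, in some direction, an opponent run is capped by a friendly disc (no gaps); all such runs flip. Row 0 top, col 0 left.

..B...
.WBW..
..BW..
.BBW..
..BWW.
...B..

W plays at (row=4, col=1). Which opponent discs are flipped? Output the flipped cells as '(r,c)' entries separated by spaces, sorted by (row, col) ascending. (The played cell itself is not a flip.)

Answer: (3,2) (4,2)

Derivation:
Dir NW: first cell '.' (not opp) -> no flip
Dir N: opp run (3,1), next='.' -> no flip
Dir NE: opp run (3,2) capped by W -> flip
Dir W: first cell '.' (not opp) -> no flip
Dir E: opp run (4,2) capped by W -> flip
Dir SW: first cell '.' (not opp) -> no flip
Dir S: first cell '.' (not opp) -> no flip
Dir SE: first cell '.' (not opp) -> no flip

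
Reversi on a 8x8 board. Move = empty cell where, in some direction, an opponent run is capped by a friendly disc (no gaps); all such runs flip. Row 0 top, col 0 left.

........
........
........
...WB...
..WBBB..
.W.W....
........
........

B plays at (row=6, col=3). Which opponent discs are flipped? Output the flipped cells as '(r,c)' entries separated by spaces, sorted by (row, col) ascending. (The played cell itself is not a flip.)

Dir NW: first cell '.' (not opp) -> no flip
Dir N: opp run (5,3) capped by B -> flip
Dir NE: first cell '.' (not opp) -> no flip
Dir W: first cell '.' (not opp) -> no flip
Dir E: first cell '.' (not opp) -> no flip
Dir SW: first cell '.' (not opp) -> no flip
Dir S: first cell '.' (not opp) -> no flip
Dir SE: first cell '.' (not opp) -> no flip

Answer: (5,3)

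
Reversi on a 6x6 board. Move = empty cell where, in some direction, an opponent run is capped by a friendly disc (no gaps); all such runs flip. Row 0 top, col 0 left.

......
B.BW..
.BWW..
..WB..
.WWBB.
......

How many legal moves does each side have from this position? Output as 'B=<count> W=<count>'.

Answer: B=9 W=10

Derivation:
-- B to move --
(0,2): no bracket -> illegal
(0,3): flips 2 -> legal
(0,4): no bracket -> illegal
(1,1): flips 1 -> legal
(1,4): flips 1 -> legal
(2,4): flips 2 -> legal
(3,0): no bracket -> illegal
(3,1): flips 1 -> legal
(3,4): flips 1 -> legal
(4,0): flips 2 -> legal
(5,0): no bracket -> illegal
(5,1): flips 1 -> legal
(5,2): flips 3 -> legal
(5,3): no bracket -> illegal
B mobility = 9
-- W to move --
(0,0): no bracket -> illegal
(0,1): flips 1 -> legal
(0,2): flips 1 -> legal
(0,3): no bracket -> illegal
(1,1): flips 1 -> legal
(2,0): flips 1 -> legal
(2,4): flips 1 -> legal
(3,0): no bracket -> illegal
(3,1): no bracket -> illegal
(3,4): flips 1 -> legal
(3,5): no bracket -> illegal
(4,5): flips 2 -> legal
(5,2): no bracket -> illegal
(5,3): flips 2 -> legal
(5,4): flips 1 -> legal
(5,5): flips 2 -> legal
W mobility = 10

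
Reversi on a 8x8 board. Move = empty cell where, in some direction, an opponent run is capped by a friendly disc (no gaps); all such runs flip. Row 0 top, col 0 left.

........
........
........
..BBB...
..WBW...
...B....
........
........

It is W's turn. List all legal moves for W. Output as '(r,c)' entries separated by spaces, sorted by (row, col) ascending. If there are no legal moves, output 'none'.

(2,1): no bracket -> illegal
(2,2): flips 2 -> legal
(2,3): no bracket -> illegal
(2,4): flips 2 -> legal
(2,5): no bracket -> illegal
(3,1): no bracket -> illegal
(3,5): no bracket -> illegal
(4,1): no bracket -> illegal
(4,5): no bracket -> illegal
(5,2): no bracket -> illegal
(5,4): no bracket -> illegal
(6,2): flips 1 -> legal
(6,3): no bracket -> illegal
(6,4): flips 1 -> legal

Answer: (2,2) (2,4) (6,2) (6,4)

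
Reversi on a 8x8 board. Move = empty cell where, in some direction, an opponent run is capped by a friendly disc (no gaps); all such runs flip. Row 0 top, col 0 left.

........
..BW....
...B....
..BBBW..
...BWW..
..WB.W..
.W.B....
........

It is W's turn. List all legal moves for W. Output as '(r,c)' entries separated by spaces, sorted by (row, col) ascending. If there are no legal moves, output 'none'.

Answer: (0,1) (1,1) (2,2) (2,4) (2,5) (3,1) (4,2) (5,4) (6,2) (7,3) (7,4)

Derivation:
(0,1): flips 3 -> legal
(0,2): no bracket -> illegal
(0,3): no bracket -> illegal
(1,1): flips 1 -> legal
(1,4): no bracket -> illegal
(2,1): no bracket -> illegal
(2,2): flips 1 -> legal
(2,4): flips 1 -> legal
(2,5): flips 2 -> legal
(3,1): flips 3 -> legal
(4,1): no bracket -> illegal
(4,2): flips 1 -> legal
(5,4): flips 1 -> legal
(6,2): flips 1 -> legal
(6,4): no bracket -> illegal
(7,2): no bracket -> illegal
(7,3): flips 5 -> legal
(7,4): flips 1 -> legal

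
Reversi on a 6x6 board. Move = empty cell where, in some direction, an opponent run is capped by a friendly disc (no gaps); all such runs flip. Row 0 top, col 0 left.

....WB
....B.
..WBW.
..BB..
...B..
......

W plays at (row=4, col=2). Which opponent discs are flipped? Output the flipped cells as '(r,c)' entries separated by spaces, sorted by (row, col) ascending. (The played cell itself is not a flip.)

Answer: (3,2) (3,3)

Derivation:
Dir NW: first cell '.' (not opp) -> no flip
Dir N: opp run (3,2) capped by W -> flip
Dir NE: opp run (3,3) capped by W -> flip
Dir W: first cell '.' (not opp) -> no flip
Dir E: opp run (4,3), next='.' -> no flip
Dir SW: first cell '.' (not opp) -> no flip
Dir S: first cell '.' (not opp) -> no flip
Dir SE: first cell '.' (not opp) -> no flip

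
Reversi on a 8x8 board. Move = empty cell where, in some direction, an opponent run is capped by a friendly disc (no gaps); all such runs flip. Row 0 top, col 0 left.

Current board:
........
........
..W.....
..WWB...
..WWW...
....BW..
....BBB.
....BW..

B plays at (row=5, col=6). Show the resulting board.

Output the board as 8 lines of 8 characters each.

Place B at (5,6); scan 8 dirs for brackets.
Dir NW: first cell '.' (not opp) -> no flip
Dir N: first cell '.' (not opp) -> no flip
Dir NE: first cell '.' (not opp) -> no flip
Dir W: opp run (5,5) capped by B -> flip
Dir E: first cell '.' (not opp) -> no flip
Dir SW: first cell 'B' (not opp) -> no flip
Dir S: first cell 'B' (not opp) -> no flip
Dir SE: first cell '.' (not opp) -> no flip
All flips: (5,5)

Answer: ........
........
..W.....
..WWB...
..WWW...
....BBB.
....BBB.
....BW..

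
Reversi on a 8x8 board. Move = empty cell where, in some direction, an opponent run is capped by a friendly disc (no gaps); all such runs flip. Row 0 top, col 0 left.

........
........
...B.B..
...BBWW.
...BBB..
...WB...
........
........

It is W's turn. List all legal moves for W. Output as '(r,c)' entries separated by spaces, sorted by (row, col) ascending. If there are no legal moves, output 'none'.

Answer: (1,3) (1,4) (1,5) (3,2) (5,5) (6,3)

Derivation:
(1,2): no bracket -> illegal
(1,3): flips 3 -> legal
(1,4): flips 1 -> legal
(1,5): flips 1 -> legal
(1,6): no bracket -> illegal
(2,2): no bracket -> illegal
(2,4): no bracket -> illegal
(2,6): no bracket -> illegal
(3,2): flips 2 -> legal
(4,2): no bracket -> illegal
(4,6): no bracket -> illegal
(5,2): no bracket -> illegal
(5,5): flips 2 -> legal
(5,6): no bracket -> illegal
(6,3): flips 2 -> legal
(6,4): no bracket -> illegal
(6,5): no bracket -> illegal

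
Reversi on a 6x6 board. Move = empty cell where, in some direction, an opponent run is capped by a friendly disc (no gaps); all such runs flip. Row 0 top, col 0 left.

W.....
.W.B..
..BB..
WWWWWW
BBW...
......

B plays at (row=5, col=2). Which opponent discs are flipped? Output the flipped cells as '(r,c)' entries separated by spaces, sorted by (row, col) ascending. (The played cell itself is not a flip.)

Dir NW: first cell 'B' (not opp) -> no flip
Dir N: opp run (4,2) (3,2) capped by B -> flip
Dir NE: first cell '.' (not opp) -> no flip
Dir W: first cell '.' (not opp) -> no flip
Dir E: first cell '.' (not opp) -> no flip
Dir SW: edge -> no flip
Dir S: edge -> no flip
Dir SE: edge -> no flip

Answer: (3,2) (4,2)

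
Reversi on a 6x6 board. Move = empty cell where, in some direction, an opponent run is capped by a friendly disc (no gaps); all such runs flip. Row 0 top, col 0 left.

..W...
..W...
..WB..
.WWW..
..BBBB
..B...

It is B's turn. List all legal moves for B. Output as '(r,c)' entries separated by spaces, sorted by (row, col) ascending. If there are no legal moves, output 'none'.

Answer: (0,1) (1,1) (2,0) (2,1) (2,4) (4,1)

Derivation:
(0,1): flips 1 -> legal
(0,3): no bracket -> illegal
(1,1): flips 2 -> legal
(1,3): no bracket -> illegal
(2,0): flips 1 -> legal
(2,1): flips 2 -> legal
(2,4): flips 1 -> legal
(3,0): no bracket -> illegal
(3,4): no bracket -> illegal
(4,0): no bracket -> illegal
(4,1): flips 1 -> legal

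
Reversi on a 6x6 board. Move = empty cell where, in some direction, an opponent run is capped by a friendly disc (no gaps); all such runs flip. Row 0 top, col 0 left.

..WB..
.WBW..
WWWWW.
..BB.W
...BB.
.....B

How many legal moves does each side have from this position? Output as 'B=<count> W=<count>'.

-- B to move --
(0,0): flips 2 -> legal
(0,1): flips 1 -> legal
(0,4): no bracket -> illegal
(1,0): flips 2 -> legal
(1,4): flips 2 -> legal
(1,5): flips 1 -> legal
(2,5): no bracket -> illegal
(3,0): flips 1 -> legal
(3,1): no bracket -> illegal
(3,4): flips 1 -> legal
(4,5): no bracket -> illegal
B mobility = 7
-- W to move --
(0,1): flips 1 -> legal
(0,4): flips 1 -> legal
(1,4): no bracket -> illegal
(3,1): no bracket -> illegal
(3,4): no bracket -> illegal
(4,1): flips 1 -> legal
(4,2): flips 2 -> legal
(4,5): no bracket -> illegal
(5,2): no bracket -> illegal
(5,3): flips 3 -> legal
(5,4): flips 2 -> legal
W mobility = 6

Answer: B=7 W=6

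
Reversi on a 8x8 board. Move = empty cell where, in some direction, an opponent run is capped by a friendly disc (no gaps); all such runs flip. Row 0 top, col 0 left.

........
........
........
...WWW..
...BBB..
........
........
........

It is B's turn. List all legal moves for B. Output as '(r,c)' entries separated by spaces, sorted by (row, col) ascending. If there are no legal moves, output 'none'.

Answer: (2,2) (2,3) (2,4) (2,5) (2,6)

Derivation:
(2,2): flips 1 -> legal
(2,3): flips 2 -> legal
(2,4): flips 1 -> legal
(2,5): flips 2 -> legal
(2,6): flips 1 -> legal
(3,2): no bracket -> illegal
(3,6): no bracket -> illegal
(4,2): no bracket -> illegal
(4,6): no bracket -> illegal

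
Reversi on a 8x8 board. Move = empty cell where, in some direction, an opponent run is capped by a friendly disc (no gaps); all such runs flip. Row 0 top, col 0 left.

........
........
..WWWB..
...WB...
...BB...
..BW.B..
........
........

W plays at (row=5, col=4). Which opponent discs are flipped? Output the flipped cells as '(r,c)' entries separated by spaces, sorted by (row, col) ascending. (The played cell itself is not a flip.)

Dir NW: opp run (4,3), next='.' -> no flip
Dir N: opp run (4,4) (3,4) capped by W -> flip
Dir NE: first cell '.' (not opp) -> no flip
Dir W: first cell 'W' (not opp) -> no flip
Dir E: opp run (5,5), next='.' -> no flip
Dir SW: first cell '.' (not opp) -> no flip
Dir S: first cell '.' (not opp) -> no flip
Dir SE: first cell '.' (not opp) -> no flip

Answer: (3,4) (4,4)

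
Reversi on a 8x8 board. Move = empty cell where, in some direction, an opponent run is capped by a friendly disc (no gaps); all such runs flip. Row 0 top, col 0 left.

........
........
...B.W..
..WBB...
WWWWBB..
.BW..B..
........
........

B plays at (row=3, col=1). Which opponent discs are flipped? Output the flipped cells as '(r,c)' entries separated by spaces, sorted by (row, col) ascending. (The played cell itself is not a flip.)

Answer: (3,2) (4,1)

Derivation:
Dir NW: first cell '.' (not opp) -> no flip
Dir N: first cell '.' (not opp) -> no flip
Dir NE: first cell '.' (not opp) -> no flip
Dir W: first cell '.' (not opp) -> no flip
Dir E: opp run (3,2) capped by B -> flip
Dir SW: opp run (4,0), next=edge -> no flip
Dir S: opp run (4,1) capped by B -> flip
Dir SE: opp run (4,2), next='.' -> no flip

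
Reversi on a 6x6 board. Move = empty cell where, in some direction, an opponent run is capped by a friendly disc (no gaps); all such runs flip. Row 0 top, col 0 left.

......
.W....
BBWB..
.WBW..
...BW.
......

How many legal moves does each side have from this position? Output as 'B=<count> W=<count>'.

-- B to move --
(0,0): no bracket -> illegal
(0,1): flips 1 -> legal
(0,2): flips 1 -> legal
(1,0): no bracket -> illegal
(1,2): flips 1 -> legal
(1,3): no bracket -> illegal
(2,4): no bracket -> illegal
(3,0): flips 1 -> legal
(3,4): flips 1 -> legal
(3,5): no bracket -> illegal
(4,0): no bracket -> illegal
(4,1): flips 1 -> legal
(4,2): flips 1 -> legal
(4,5): flips 1 -> legal
(5,3): no bracket -> illegal
(5,4): no bracket -> illegal
(5,5): no bracket -> illegal
B mobility = 8
-- W to move --
(1,0): no bracket -> illegal
(1,2): no bracket -> illegal
(1,3): flips 1 -> legal
(1,4): no bracket -> illegal
(2,4): flips 1 -> legal
(3,0): no bracket -> illegal
(3,4): no bracket -> illegal
(4,1): no bracket -> illegal
(4,2): flips 2 -> legal
(5,2): no bracket -> illegal
(5,3): flips 1 -> legal
(5,4): no bracket -> illegal
W mobility = 4

Answer: B=8 W=4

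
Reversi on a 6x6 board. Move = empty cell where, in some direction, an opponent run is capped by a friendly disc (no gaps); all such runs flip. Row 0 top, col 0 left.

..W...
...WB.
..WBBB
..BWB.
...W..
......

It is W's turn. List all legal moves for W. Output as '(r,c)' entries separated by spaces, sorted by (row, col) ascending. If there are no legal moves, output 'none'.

Answer: (1,5) (2,1) (3,1) (3,5) (4,2)

Derivation:
(0,3): no bracket -> illegal
(0,4): no bracket -> illegal
(0,5): no bracket -> illegal
(1,2): no bracket -> illegal
(1,5): flips 2 -> legal
(2,1): flips 1 -> legal
(3,1): flips 1 -> legal
(3,5): flips 2 -> legal
(4,1): no bracket -> illegal
(4,2): flips 1 -> legal
(4,4): no bracket -> illegal
(4,5): no bracket -> illegal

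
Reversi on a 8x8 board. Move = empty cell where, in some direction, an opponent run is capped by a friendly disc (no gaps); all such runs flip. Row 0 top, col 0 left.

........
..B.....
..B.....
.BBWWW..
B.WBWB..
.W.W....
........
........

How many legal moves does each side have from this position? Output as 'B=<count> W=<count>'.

-- B to move --
(2,3): flips 2 -> legal
(2,4): no bracket -> illegal
(2,5): flips 2 -> legal
(2,6): no bracket -> illegal
(3,6): flips 3 -> legal
(4,1): flips 1 -> legal
(4,6): no bracket -> illegal
(5,0): no bracket -> illegal
(5,2): flips 1 -> legal
(5,4): no bracket -> illegal
(5,5): flips 2 -> legal
(6,0): no bracket -> illegal
(6,1): no bracket -> illegal
(6,2): flips 1 -> legal
(6,3): flips 1 -> legal
(6,4): flips 2 -> legal
B mobility = 9
-- W to move --
(0,1): no bracket -> illegal
(0,2): flips 3 -> legal
(0,3): no bracket -> illegal
(1,1): flips 1 -> legal
(1,3): no bracket -> illegal
(2,0): flips 1 -> legal
(2,1): no bracket -> illegal
(2,3): no bracket -> illegal
(3,0): flips 2 -> legal
(3,6): no bracket -> illegal
(4,1): no bracket -> illegal
(4,6): flips 1 -> legal
(5,0): no bracket -> illegal
(5,2): flips 1 -> legal
(5,4): no bracket -> illegal
(5,5): flips 1 -> legal
(5,6): flips 1 -> legal
W mobility = 8

Answer: B=9 W=8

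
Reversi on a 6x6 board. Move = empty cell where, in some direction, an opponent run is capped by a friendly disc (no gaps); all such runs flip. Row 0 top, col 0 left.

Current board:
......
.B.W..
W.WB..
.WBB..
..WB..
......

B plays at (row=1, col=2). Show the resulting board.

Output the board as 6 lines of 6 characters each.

Place B at (1,2); scan 8 dirs for brackets.
Dir NW: first cell '.' (not opp) -> no flip
Dir N: first cell '.' (not opp) -> no flip
Dir NE: first cell '.' (not opp) -> no flip
Dir W: first cell 'B' (not opp) -> no flip
Dir E: opp run (1,3), next='.' -> no flip
Dir SW: first cell '.' (not opp) -> no flip
Dir S: opp run (2,2) capped by B -> flip
Dir SE: first cell 'B' (not opp) -> no flip
All flips: (2,2)

Answer: ......
.BBW..
W.BB..
.WBB..
..WB..
......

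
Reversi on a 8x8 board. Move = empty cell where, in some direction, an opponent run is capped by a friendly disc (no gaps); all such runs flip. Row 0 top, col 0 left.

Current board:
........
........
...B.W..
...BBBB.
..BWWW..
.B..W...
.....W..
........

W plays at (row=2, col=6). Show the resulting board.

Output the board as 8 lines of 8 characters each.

Answer: ........
........
...B.WW.
...BBWB.
..BWWW..
.B..W...
.....W..
........

Derivation:
Place W at (2,6); scan 8 dirs for brackets.
Dir NW: first cell '.' (not opp) -> no flip
Dir N: first cell '.' (not opp) -> no flip
Dir NE: first cell '.' (not opp) -> no flip
Dir W: first cell 'W' (not opp) -> no flip
Dir E: first cell '.' (not opp) -> no flip
Dir SW: opp run (3,5) capped by W -> flip
Dir S: opp run (3,6), next='.' -> no flip
Dir SE: first cell '.' (not opp) -> no flip
All flips: (3,5)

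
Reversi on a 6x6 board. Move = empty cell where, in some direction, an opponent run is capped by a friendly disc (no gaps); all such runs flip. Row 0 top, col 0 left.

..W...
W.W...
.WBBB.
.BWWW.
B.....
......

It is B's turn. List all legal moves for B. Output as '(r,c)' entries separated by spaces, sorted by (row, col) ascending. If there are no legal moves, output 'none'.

(0,0): no bracket -> illegal
(0,1): flips 1 -> legal
(0,3): no bracket -> illegal
(1,1): flips 1 -> legal
(1,3): no bracket -> illegal
(2,0): flips 1 -> legal
(2,5): no bracket -> illegal
(3,0): no bracket -> illegal
(3,5): flips 3 -> legal
(4,1): flips 1 -> legal
(4,2): flips 2 -> legal
(4,3): flips 1 -> legal
(4,4): flips 2 -> legal
(4,5): flips 1 -> legal

Answer: (0,1) (1,1) (2,0) (3,5) (4,1) (4,2) (4,3) (4,4) (4,5)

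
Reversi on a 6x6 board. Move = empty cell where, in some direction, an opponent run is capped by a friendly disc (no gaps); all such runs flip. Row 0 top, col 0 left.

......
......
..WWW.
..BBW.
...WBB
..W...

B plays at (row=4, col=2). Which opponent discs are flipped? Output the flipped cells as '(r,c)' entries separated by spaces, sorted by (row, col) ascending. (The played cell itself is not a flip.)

Dir NW: first cell '.' (not opp) -> no flip
Dir N: first cell 'B' (not opp) -> no flip
Dir NE: first cell 'B' (not opp) -> no flip
Dir W: first cell '.' (not opp) -> no flip
Dir E: opp run (4,3) capped by B -> flip
Dir SW: first cell '.' (not opp) -> no flip
Dir S: opp run (5,2), next=edge -> no flip
Dir SE: first cell '.' (not opp) -> no flip

Answer: (4,3)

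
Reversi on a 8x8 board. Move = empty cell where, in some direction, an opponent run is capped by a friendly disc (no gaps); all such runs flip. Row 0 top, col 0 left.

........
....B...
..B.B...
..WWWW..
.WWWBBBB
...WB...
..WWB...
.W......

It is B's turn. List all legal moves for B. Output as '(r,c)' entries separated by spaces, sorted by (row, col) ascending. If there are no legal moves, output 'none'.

(2,1): flips 2 -> legal
(2,3): flips 1 -> legal
(2,5): flips 1 -> legal
(2,6): flips 1 -> legal
(3,0): no bracket -> illegal
(3,1): flips 2 -> legal
(3,6): no bracket -> illegal
(4,0): flips 3 -> legal
(5,0): no bracket -> illegal
(5,1): flips 2 -> legal
(5,2): flips 3 -> legal
(6,0): no bracket -> illegal
(6,1): flips 2 -> legal
(7,0): no bracket -> illegal
(7,2): flips 1 -> legal
(7,3): no bracket -> illegal
(7,4): no bracket -> illegal

Answer: (2,1) (2,3) (2,5) (2,6) (3,1) (4,0) (5,1) (5,2) (6,1) (7,2)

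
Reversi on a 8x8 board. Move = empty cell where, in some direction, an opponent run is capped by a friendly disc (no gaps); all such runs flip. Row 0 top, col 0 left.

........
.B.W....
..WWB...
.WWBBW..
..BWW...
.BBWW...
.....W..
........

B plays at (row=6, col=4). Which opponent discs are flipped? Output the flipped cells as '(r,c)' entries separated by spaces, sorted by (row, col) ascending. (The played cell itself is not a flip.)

Dir NW: opp run (5,3) capped by B -> flip
Dir N: opp run (5,4) (4,4) capped by B -> flip
Dir NE: first cell '.' (not opp) -> no flip
Dir W: first cell '.' (not opp) -> no flip
Dir E: opp run (6,5), next='.' -> no flip
Dir SW: first cell '.' (not opp) -> no flip
Dir S: first cell '.' (not opp) -> no flip
Dir SE: first cell '.' (not opp) -> no flip

Answer: (4,4) (5,3) (5,4)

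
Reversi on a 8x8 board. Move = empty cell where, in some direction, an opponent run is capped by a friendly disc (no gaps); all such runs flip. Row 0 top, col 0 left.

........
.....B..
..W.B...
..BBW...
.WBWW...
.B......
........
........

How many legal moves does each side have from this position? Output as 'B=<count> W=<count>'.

-- B to move --
(1,1): flips 1 -> legal
(1,2): flips 1 -> legal
(1,3): no bracket -> illegal
(2,1): no bracket -> illegal
(2,3): no bracket -> illegal
(2,5): no bracket -> illegal
(3,0): no bracket -> illegal
(3,1): flips 1 -> legal
(3,5): flips 1 -> legal
(4,0): flips 1 -> legal
(4,5): flips 2 -> legal
(5,0): flips 1 -> legal
(5,2): no bracket -> illegal
(5,3): flips 1 -> legal
(5,4): flips 3 -> legal
(5,5): flips 1 -> legal
B mobility = 10
-- W to move --
(0,4): no bracket -> illegal
(0,5): no bracket -> illegal
(0,6): no bracket -> illegal
(1,3): no bracket -> illegal
(1,4): flips 1 -> legal
(1,6): no bracket -> illegal
(2,1): flips 1 -> legal
(2,3): flips 2 -> legal
(2,5): no bracket -> illegal
(2,6): no bracket -> illegal
(3,1): flips 2 -> legal
(3,5): no bracket -> illegal
(4,0): no bracket -> illegal
(5,0): no bracket -> illegal
(5,2): flips 2 -> legal
(5,3): no bracket -> illegal
(6,0): no bracket -> illegal
(6,1): flips 1 -> legal
(6,2): no bracket -> illegal
W mobility = 6

Answer: B=10 W=6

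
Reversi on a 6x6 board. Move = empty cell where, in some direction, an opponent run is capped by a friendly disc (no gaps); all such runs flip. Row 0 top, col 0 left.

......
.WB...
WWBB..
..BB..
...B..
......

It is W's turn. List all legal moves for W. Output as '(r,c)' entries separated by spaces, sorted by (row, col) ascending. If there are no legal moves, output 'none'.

Answer: (0,3) (1,3) (2,4) (4,4) (5,4)

Derivation:
(0,1): no bracket -> illegal
(0,2): no bracket -> illegal
(0,3): flips 1 -> legal
(1,3): flips 1 -> legal
(1,4): no bracket -> illegal
(2,4): flips 2 -> legal
(3,1): no bracket -> illegal
(3,4): no bracket -> illegal
(4,1): no bracket -> illegal
(4,2): no bracket -> illegal
(4,4): flips 2 -> legal
(5,2): no bracket -> illegal
(5,3): no bracket -> illegal
(5,4): flips 2 -> legal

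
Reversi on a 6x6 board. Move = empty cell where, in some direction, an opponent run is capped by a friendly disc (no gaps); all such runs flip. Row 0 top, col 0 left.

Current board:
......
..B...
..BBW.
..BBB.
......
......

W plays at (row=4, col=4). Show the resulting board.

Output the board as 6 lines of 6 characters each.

Place W at (4,4); scan 8 dirs for brackets.
Dir NW: opp run (3,3) (2,2), next='.' -> no flip
Dir N: opp run (3,4) capped by W -> flip
Dir NE: first cell '.' (not opp) -> no flip
Dir W: first cell '.' (not opp) -> no flip
Dir E: first cell '.' (not opp) -> no flip
Dir SW: first cell '.' (not opp) -> no flip
Dir S: first cell '.' (not opp) -> no flip
Dir SE: first cell '.' (not opp) -> no flip
All flips: (3,4)

Answer: ......
..B...
..BBW.
..BBW.
....W.
......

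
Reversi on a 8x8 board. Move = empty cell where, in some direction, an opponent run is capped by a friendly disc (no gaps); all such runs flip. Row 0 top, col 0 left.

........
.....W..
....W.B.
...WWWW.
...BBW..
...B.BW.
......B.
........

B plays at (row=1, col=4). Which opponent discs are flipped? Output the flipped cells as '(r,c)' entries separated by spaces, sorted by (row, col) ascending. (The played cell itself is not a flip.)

Dir NW: first cell '.' (not opp) -> no flip
Dir N: first cell '.' (not opp) -> no flip
Dir NE: first cell '.' (not opp) -> no flip
Dir W: first cell '.' (not opp) -> no flip
Dir E: opp run (1,5), next='.' -> no flip
Dir SW: first cell '.' (not opp) -> no flip
Dir S: opp run (2,4) (3,4) capped by B -> flip
Dir SE: first cell '.' (not opp) -> no flip

Answer: (2,4) (3,4)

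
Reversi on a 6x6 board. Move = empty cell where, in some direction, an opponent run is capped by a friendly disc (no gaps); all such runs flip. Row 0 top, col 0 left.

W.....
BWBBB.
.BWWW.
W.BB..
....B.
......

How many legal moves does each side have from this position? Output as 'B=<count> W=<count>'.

-- B to move --
(0,1): flips 1 -> legal
(0,2): no bracket -> illegal
(1,5): flips 1 -> legal
(2,0): no bracket -> illegal
(2,5): flips 3 -> legal
(3,1): flips 1 -> legal
(3,4): flips 2 -> legal
(3,5): flips 1 -> legal
(4,0): no bracket -> illegal
(4,1): no bracket -> illegal
B mobility = 6
-- W to move --
(0,1): flips 1 -> legal
(0,2): flips 2 -> legal
(0,3): flips 3 -> legal
(0,4): flips 2 -> legal
(0,5): flips 1 -> legal
(1,5): flips 3 -> legal
(2,0): flips 2 -> legal
(2,5): no bracket -> illegal
(3,1): flips 1 -> legal
(3,4): no bracket -> illegal
(3,5): no bracket -> illegal
(4,1): flips 1 -> legal
(4,2): flips 2 -> legal
(4,3): flips 1 -> legal
(4,5): no bracket -> illegal
(5,3): no bracket -> illegal
(5,4): no bracket -> illegal
(5,5): flips 2 -> legal
W mobility = 12

Answer: B=6 W=12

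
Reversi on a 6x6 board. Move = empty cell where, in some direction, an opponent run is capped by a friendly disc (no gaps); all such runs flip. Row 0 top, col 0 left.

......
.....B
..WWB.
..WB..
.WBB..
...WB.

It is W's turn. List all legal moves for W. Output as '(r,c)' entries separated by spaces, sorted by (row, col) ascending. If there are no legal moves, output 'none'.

Answer: (2,5) (3,1) (3,4) (4,4) (5,2) (5,5)

Derivation:
(0,4): no bracket -> illegal
(0,5): no bracket -> illegal
(1,3): no bracket -> illegal
(1,4): no bracket -> illegal
(2,5): flips 1 -> legal
(3,1): flips 1 -> legal
(3,4): flips 1 -> legal
(3,5): no bracket -> illegal
(4,4): flips 3 -> legal
(4,5): no bracket -> illegal
(5,1): no bracket -> illegal
(5,2): flips 1 -> legal
(5,5): flips 1 -> legal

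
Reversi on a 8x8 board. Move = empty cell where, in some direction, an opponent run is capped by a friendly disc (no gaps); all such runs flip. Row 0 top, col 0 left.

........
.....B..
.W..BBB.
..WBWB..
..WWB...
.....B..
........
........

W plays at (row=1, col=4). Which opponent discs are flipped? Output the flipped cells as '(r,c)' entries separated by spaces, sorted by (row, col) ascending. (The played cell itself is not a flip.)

Answer: (2,4)

Derivation:
Dir NW: first cell '.' (not opp) -> no flip
Dir N: first cell '.' (not opp) -> no flip
Dir NE: first cell '.' (not opp) -> no flip
Dir W: first cell '.' (not opp) -> no flip
Dir E: opp run (1,5), next='.' -> no flip
Dir SW: first cell '.' (not opp) -> no flip
Dir S: opp run (2,4) capped by W -> flip
Dir SE: opp run (2,5), next='.' -> no flip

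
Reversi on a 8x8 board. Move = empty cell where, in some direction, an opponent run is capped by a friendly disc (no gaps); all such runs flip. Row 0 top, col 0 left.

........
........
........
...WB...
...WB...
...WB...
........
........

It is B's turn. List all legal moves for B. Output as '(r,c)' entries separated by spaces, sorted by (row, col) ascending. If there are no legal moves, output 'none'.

(2,2): flips 1 -> legal
(2,3): no bracket -> illegal
(2,4): no bracket -> illegal
(3,2): flips 2 -> legal
(4,2): flips 1 -> legal
(5,2): flips 2 -> legal
(6,2): flips 1 -> legal
(6,3): no bracket -> illegal
(6,4): no bracket -> illegal

Answer: (2,2) (3,2) (4,2) (5,2) (6,2)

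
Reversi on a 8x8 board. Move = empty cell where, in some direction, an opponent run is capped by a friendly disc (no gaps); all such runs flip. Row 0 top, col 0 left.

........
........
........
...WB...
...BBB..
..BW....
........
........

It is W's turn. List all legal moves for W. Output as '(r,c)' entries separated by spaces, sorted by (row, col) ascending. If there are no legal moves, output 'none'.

(2,3): no bracket -> illegal
(2,4): no bracket -> illegal
(2,5): no bracket -> illegal
(3,2): no bracket -> illegal
(3,5): flips 2 -> legal
(3,6): no bracket -> illegal
(4,1): no bracket -> illegal
(4,2): no bracket -> illegal
(4,6): no bracket -> illegal
(5,1): flips 1 -> legal
(5,4): no bracket -> illegal
(5,5): flips 1 -> legal
(5,6): no bracket -> illegal
(6,1): no bracket -> illegal
(6,2): no bracket -> illegal
(6,3): no bracket -> illegal

Answer: (3,5) (5,1) (5,5)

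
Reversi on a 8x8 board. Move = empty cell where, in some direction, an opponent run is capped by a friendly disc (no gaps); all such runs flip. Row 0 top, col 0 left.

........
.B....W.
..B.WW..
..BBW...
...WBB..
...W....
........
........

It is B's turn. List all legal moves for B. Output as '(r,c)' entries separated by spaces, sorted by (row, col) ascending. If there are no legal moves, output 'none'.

(0,5): no bracket -> illegal
(0,6): no bracket -> illegal
(0,7): no bracket -> illegal
(1,3): no bracket -> illegal
(1,4): flips 2 -> legal
(1,5): flips 1 -> legal
(1,7): no bracket -> illegal
(2,3): flips 1 -> legal
(2,6): no bracket -> illegal
(2,7): no bracket -> illegal
(3,5): flips 1 -> legal
(3,6): no bracket -> illegal
(4,2): flips 1 -> legal
(5,2): no bracket -> illegal
(5,4): flips 1 -> legal
(6,2): flips 1 -> legal
(6,3): flips 2 -> legal
(6,4): no bracket -> illegal

Answer: (1,4) (1,5) (2,3) (3,5) (4,2) (5,4) (6,2) (6,3)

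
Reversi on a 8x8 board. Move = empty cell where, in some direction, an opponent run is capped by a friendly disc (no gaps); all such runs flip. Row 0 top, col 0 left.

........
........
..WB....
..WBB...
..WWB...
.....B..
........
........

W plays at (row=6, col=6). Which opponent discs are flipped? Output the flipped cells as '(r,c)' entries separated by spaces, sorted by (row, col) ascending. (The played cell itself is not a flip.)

Answer: (3,3) (4,4) (5,5)

Derivation:
Dir NW: opp run (5,5) (4,4) (3,3) capped by W -> flip
Dir N: first cell '.' (not opp) -> no flip
Dir NE: first cell '.' (not opp) -> no flip
Dir W: first cell '.' (not opp) -> no flip
Dir E: first cell '.' (not opp) -> no flip
Dir SW: first cell '.' (not opp) -> no flip
Dir S: first cell '.' (not opp) -> no flip
Dir SE: first cell '.' (not opp) -> no flip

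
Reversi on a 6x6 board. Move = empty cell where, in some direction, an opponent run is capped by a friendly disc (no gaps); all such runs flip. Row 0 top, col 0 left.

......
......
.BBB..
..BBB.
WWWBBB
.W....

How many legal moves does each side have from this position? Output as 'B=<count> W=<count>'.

-- B to move --
(3,0): no bracket -> illegal
(3,1): no bracket -> illegal
(5,0): flips 1 -> legal
(5,2): flips 1 -> legal
(5,3): no bracket -> illegal
B mobility = 2
-- W to move --
(1,0): no bracket -> illegal
(1,1): no bracket -> illegal
(1,2): flips 2 -> legal
(1,3): no bracket -> illegal
(1,4): flips 2 -> legal
(2,0): no bracket -> illegal
(2,4): flips 1 -> legal
(2,5): no bracket -> illegal
(3,0): no bracket -> illegal
(3,1): no bracket -> illegal
(3,5): no bracket -> illegal
(5,2): no bracket -> illegal
(5,3): no bracket -> illegal
(5,4): no bracket -> illegal
(5,5): no bracket -> illegal
W mobility = 3

Answer: B=2 W=3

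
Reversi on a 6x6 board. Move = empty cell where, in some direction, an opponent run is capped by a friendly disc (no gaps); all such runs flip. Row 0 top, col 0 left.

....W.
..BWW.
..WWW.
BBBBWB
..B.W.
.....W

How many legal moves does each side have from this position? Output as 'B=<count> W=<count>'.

Answer: B=7 W=8

Derivation:
-- B to move --
(0,2): flips 2 -> legal
(0,3): flips 2 -> legal
(0,5): flips 2 -> legal
(1,1): flips 1 -> legal
(1,5): flips 3 -> legal
(2,1): no bracket -> illegal
(2,5): no bracket -> illegal
(4,3): no bracket -> illegal
(4,5): flips 2 -> legal
(5,3): flips 1 -> legal
(5,4): no bracket -> illegal
B mobility = 7
-- W to move --
(0,1): flips 1 -> legal
(0,2): flips 1 -> legal
(0,3): no bracket -> illegal
(1,1): flips 1 -> legal
(2,0): no bracket -> illegal
(2,1): no bracket -> illegal
(2,5): no bracket -> illegal
(4,0): flips 1 -> legal
(4,1): flips 1 -> legal
(4,3): flips 1 -> legal
(4,5): no bracket -> illegal
(5,1): flips 2 -> legal
(5,2): flips 2 -> legal
(5,3): no bracket -> illegal
W mobility = 8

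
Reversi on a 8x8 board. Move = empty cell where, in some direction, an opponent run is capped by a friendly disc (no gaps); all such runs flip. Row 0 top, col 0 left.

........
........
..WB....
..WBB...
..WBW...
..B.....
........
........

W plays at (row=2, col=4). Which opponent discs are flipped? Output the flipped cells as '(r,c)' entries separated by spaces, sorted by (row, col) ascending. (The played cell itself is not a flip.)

Answer: (2,3) (3,3) (3,4)

Derivation:
Dir NW: first cell '.' (not opp) -> no flip
Dir N: first cell '.' (not opp) -> no flip
Dir NE: first cell '.' (not opp) -> no flip
Dir W: opp run (2,3) capped by W -> flip
Dir E: first cell '.' (not opp) -> no flip
Dir SW: opp run (3,3) capped by W -> flip
Dir S: opp run (3,4) capped by W -> flip
Dir SE: first cell '.' (not opp) -> no flip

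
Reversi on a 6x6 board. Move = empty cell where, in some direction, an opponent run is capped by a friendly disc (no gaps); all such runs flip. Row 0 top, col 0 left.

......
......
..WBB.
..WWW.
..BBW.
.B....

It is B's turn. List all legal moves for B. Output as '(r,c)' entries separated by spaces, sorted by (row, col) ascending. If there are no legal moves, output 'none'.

Answer: (1,2) (2,1) (2,5) (4,1) (4,5) (5,4)

Derivation:
(1,1): no bracket -> illegal
(1,2): flips 2 -> legal
(1,3): no bracket -> illegal
(2,1): flips 2 -> legal
(2,5): flips 1 -> legal
(3,1): no bracket -> illegal
(3,5): no bracket -> illegal
(4,1): flips 1 -> legal
(4,5): flips 2 -> legal
(5,3): no bracket -> illegal
(5,4): flips 2 -> legal
(5,5): no bracket -> illegal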